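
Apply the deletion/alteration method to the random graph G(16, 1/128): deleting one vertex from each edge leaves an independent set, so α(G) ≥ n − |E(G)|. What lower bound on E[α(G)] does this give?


E[|E(G)|] = C(16, 2)·p = 120 · (1/128) = 15/16.
E[α(G)] ≥ n − E[|E(G)|] = 16 − 15/16 = 241/16.
Numerically: ≈ 15.06250.
(This is only a lower bound; the true E[α(G)] may be larger.)

E[α(G)] ≥ 241/16 ≈ 15.06250.


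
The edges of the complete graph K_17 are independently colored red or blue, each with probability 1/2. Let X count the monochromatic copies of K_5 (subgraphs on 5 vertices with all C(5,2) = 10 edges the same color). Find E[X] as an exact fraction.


Let X = Σ_S X_S over the C(17, 5) = 6188 subsets S of size 5, where X_S = 1 if the K_5 on S is monochromatic.
For a fixed S, the K_5 on S has C(5, 2) = 10 edges. P[all 10 edges red] = (1/2)^10, and likewise for blue, so P[monochromatic] = 2·(1/2)^10 = 2^{1 − 10} = 1/512.
Summing: E[X] = C(17, 5) · 2^{1 − 10} = 6188 · 1/512 = 1547/128.
Numerically: E[X] ≈ 12.0859.

E[X] = C(17,5)·2^(1−C(5,2)) = 1547/128 ≈ 12.0859.


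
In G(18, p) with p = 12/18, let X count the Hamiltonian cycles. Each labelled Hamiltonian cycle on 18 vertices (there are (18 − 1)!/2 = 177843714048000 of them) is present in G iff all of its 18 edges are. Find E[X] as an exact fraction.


K_18 has (18 − 1)!/2 = 177843714048000 labelled Hamiltonian cycles.
For each such Hamiltonian cycle H, let X_H = 1 if all 18 edges of H are present in G. Then P[X_H = 1] = p^{18} = (2/3)^{18} = 262144/387420489.
Summing the indicators: E[X] = Σ_H E[X_H] = 177843714048000 · p^{18} = 177843714048000 · 262144/387420489 = 63951526166528000/531441.
Numerically: E[X] ≈ 1.203e+11.

E[X] = 177843714048000 · (2/3)^{18} = 63951526166528000/531441 ≈ 1.203e+11.


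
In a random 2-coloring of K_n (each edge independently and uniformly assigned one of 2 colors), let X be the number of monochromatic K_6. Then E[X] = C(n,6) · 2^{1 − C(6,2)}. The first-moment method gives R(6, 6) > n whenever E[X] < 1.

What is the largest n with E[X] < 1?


We need C(n, 6) · 2^{1 − 15} < 1, i.e. C(n, 6) < 2^{15 − 1} = 16384.
Check values of n near the boundary:
  n = 11: C(11, 6) = 462; 462 < 16384? YES
  n = 12: C(12, 6) = 924; 924 < 16384? YES
  n = 13: C(13, 6) = 1716; 1716 < 16384? YES
  n = 14: C(14, 6) = 3003; 3003 < 16384? YES
  n = 15: C(15, 6) = 5005; 5005 < 16384? YES
  n = 16: C(16, 6) = 8008; 8008 < 16384? YES
  n = 17: C(17, 6) = 12376; 12376 < 16384? YES
  n = 18: C(18, 6) = 18564; 18564 < 16384? NO
  n = 19: C(19, 6) = 27132; 27132 < 16384? NO
The largest n with C(n, 6) < 16384 is n = 17 (where E[X] = 1547/2048 ≈ 0.75537). Hence R(6, 6) > 17, i.e. R(6, 6) ≥ 18.

Largest n = 17; hence R(6, 6) > 17.


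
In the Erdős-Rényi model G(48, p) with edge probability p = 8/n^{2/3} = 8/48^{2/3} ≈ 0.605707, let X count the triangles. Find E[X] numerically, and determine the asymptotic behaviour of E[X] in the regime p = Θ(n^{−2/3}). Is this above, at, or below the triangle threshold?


Number of potential triangles: C(48, 3) = 17296.
Each occurs with probability p³ ≈ (0.605707)³ ≈ 2.22222222e-01.
By linearity: E[X] = C(48, 3)·p³ ≈ 17296 · 2.22222222e-01 ≈ 3843.555556.
Since α = 2/3 < 1, p = c/n^{2/3} ≫ 1/n is above the triangle threshold p ~ 1/n. Asymptotically E[X] ~ (c³/6)·n^{3(1−α)} = (8³/6)·n^{1} → ∞; triangles are abundant w.h.p.

E[X] ≈ 3843.555556; in regime p = Θ(1/n^{2/3}) E[X] diverges (above the triangle threshold p ~ 1/n).


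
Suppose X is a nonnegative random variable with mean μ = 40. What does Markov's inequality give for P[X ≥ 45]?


μ = E[X] = 40, a = 45.
Markov: P[X ≥ 45] ≤ μ/a = (40)/45 = 8/9.
Numerically: ≈ 0.88889.
(Since a = 45 > μ = 40.00000, the bound 8/9 is < 1 and informative.)

P[X ≥ 45] ≤ 8/9 ≈ 0.88889.


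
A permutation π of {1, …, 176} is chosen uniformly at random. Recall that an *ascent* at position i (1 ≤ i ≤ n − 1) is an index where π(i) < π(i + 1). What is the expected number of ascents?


Write X = Σ X_I over i = 1, …, 175, with X_I the indicator of one ascent.
There are 175 indicators.
For each fixed i, the pair (π(i), π(i+1)) is a uniformly random ordered pair of distinct values from {1, …, 176}; by symmetry P[π(i) < π(i+1)] = 1/2.
By linearity: E[X] = 175 · (1/2) = (176 − 1) · (1/2) = 175/2 ≈ 87.50000.

E[X] = 175/2 = 87.50000.


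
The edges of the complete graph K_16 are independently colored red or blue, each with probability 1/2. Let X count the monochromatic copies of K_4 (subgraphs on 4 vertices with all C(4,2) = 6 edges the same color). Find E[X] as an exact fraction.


Let X = Σ_S X_S over the C(16, 4) = 1820 subsets S of size 4, where X_S = 1 if the K_4 on S is monochromatic.
For a fixed S, the K_4 on S has C(4, 2) = 6 edges. P[all 6 edges red] = (1/2)^6, and likewise for blue, so P[monochromatic] = 2·(1/2)^6 = 2^{1 − 6} = 1/32.
By linearity of expectation: E[X] = C(16, 4) · 2^{1 − 6} = 1820 · 1/32 = 455/8.
Numerically: E[X] ≈ 56.8750.

E[X] = C(16,4)·2^(1−C(4,2)) = 455/8 ≈ 56.8750.


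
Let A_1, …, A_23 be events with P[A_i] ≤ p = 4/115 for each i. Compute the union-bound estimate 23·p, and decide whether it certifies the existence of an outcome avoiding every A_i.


Union bound: P[∪_{i=1}^{23} A_i] ≤ Σ_i P[A_i] ≤ 23·p = 23·(4/115) = 4/5.
Numerically: 4/5 ≈ 0.8000.
Is 4/5 < 1? YES.
Since P[∪ A_i] ≤ 4/5 < 1, the complement has P[∩ A_i^c] ≥ 1 − 4/5 = 1/5 > 0, so some outcome avoids every A_i.

23·p = 4/5 ≈ 0.8000; existence CERTIFIED by the union bound.


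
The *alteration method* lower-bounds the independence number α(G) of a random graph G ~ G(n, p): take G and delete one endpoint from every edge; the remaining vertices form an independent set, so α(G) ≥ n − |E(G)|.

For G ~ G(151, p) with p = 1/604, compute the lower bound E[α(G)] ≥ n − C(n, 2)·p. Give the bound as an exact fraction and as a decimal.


E[|E(G)|] = C(151, 2)·p = 11325 · (1/604) = 75/4.
E[α(G)] ≥ n − E[|E(G)|] = 151 − 75/4 = 529/4.
Numerically: ≈ 132.250.
(This is only a lower bound; the true E[α(G)] may be larger.)

E[α(G)] ≥ 529/4 ≈ 132.250.


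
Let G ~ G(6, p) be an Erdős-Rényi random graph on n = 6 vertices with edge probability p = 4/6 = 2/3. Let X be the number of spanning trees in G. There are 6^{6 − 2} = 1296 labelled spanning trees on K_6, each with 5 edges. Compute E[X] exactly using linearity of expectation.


K_6 has 6^{6 − 2} = 1296 labelled spanning trees.
For each such spanning tree H, let X_H = 1 if all 5 edges of H are present in G. Then P[X_H = 1] = p^{5} = (2/3)^{5} = 32/243.
Summing the indicators: E[X] = Σ_H E[X_H] = 1296 · p^{5} = 1296 · 32/243 = 512/3.
Numerically: E[X] ≈ 170.67.

E[X] = 1296 · (2/3)^{5} = 512/3 ≈ 170.67.


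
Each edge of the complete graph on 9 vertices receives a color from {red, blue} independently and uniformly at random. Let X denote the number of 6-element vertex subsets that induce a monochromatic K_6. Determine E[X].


Let X = Σ_S X_S over the C(9, 6) = 84 subsets S of size 6, where X_S = 1 if the K_6 on S is monochromatic.
For a fixed S, the K_6 on S has C(6, 2) = 15 edges. P[all 15 edges red] = (1/2)^15, and likewise for blue, so P[monochromatic] = 2·(1/2)^15 = 2^{1 − 15} = 1/16384.
By linearity of expectation: E[X] = C(9, 6) · 2^{1 − 15} = 84 · 1/16384 = 21/4096.
Numerically: E[X] ≈ 0.005127.

E[X] = C(9,6)·2^(1−C(6,2)) = 21/4096 ≈ 0.005127.


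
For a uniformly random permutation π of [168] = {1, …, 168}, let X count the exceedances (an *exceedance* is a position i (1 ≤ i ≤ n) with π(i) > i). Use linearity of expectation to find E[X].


Write X = Σ_{i=1}^{168} X_i, where X_i = 1_{π(i) > i}.
For each fixed i, π(i) is uniform over {1, …, 168} (marginal of a uniform permutation), so P[π(i) > i] = (n − i)/n. Summing: Σ_{i=1}^{168} (n − i)/n = (0 + 1 + … + 167)/168 = 168(168 − 1)/(2·168) = (168 − 1)/2.
Hence E[X] = Σ_{i=1}^{168} (168 − i)/168 = 167/2 ≈ 83.500.

E[X] = 167/2 = 83.500.


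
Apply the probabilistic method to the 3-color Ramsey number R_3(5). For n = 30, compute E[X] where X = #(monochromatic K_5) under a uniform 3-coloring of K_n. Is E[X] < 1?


E[X] = C(30, 5) · 3^{1 − 10} = 142506 · 3^{−9} = 142506/19683.
As a reduced fraction: E[X] = 5278/729 ≈ 7.240055.
Is E[X] < 1? NO.
Since E[X] ≥ 1, the first-moment bound is inconclusive at n = 30; it does NOT by itself certify R_3(5) > 30.

E[X] = 5278/729 ≈ 7.240055; E[X] ≥ 1; first-moment method inconclusive here.


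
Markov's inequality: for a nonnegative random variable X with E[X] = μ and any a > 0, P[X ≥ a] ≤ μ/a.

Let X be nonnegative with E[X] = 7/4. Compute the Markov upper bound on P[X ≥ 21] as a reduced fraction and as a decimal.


μ = E[X] = 7/4, a = 21.
Markov: P[X ≥ 21] ≤ μ/a = (7/4)/21 = 1/12.
Numerically: ≈ 0.0833.
(Since a = 21 > μ = 1.7500, the bound 1/12 is < 1 and informative.)

P[X ≥ 21] ≤ 1/12 ≈ 0.0833.


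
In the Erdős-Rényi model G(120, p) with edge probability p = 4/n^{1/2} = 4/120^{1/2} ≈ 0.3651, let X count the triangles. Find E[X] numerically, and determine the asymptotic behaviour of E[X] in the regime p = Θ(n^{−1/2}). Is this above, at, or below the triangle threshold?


Number of potential triangles: C(120, 3) = 280840.
Each occurs with probability p³ ≈ (0.3651)³ ≈ 4.868645e-02.
By linearity: E[X] = C(120, 3)·p³ ≈ 280840 · 4.868645e-02 ≈ 13673.1025.
Since α = 1/2 < 1, p = c/n^{1/2} ≫ 1/n is above the triangle threshold p ~ 1/n. Asymptotically E[X] ~ (c³/6)·n^{3(1−α)} = (4³/6)·n^{1.5} → ∞; triangles are abundant w.h.p.

E[X] ≈ 13673.1025; in regime p = Θ(1/n^{1/2}) E[X] diverges (above the triangle threshold p ~ 1/n).


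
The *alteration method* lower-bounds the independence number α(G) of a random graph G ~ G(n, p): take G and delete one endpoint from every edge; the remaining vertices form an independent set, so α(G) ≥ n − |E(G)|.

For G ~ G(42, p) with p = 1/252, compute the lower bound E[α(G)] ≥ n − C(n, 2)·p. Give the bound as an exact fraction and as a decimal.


E[|E(G)|] = C(42, 2)·p = 861 · (1/252) = 41/12.
E[α(G)] ≥ n − E[|E(G)|] = 42 − 41/12 = 463/12.
Numerically: ≈ 38.5833.
(This is only a lower bound; the true E[α(G)] may be larger.)

E[α(G)] ≥ 463/12 ≈ 38.5833.


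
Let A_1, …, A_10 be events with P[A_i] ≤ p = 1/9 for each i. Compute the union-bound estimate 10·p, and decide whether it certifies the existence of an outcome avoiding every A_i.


Union bound: P[∪_{i=1}^{10} A_i] ≤ Σ_i P[A_i] ≤ 10·p = 10·(1/9) = 10/9.
Numerically: 10/9 ≈ 1.1111.
Is 10/9 < 1? NO.
Since the bound 10/9 is ≥ 1, the union bound is uninformative here; it does NOT by itself certify existence.

10·p = 10/9 ≈ 1.1111; existence NOT certified by the union bound.


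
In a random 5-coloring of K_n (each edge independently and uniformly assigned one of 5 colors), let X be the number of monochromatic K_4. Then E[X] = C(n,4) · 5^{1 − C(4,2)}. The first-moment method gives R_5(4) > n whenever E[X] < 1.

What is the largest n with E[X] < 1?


We need C(n, 4) · 5^{1 − 6} < 1, i.e. C(n, 4) < 5^{6 − 1} = 3125.
Check values of n near the boundary:
  n = 14: C(14, 4) = 1001; 1001 < 3125? YES
  n = 15: C(15, 4) = 1365; 1365 < 3125? YES
  n = 16: C(16, 4) = 1820; 1820 < 3125? YES
  n = 17: C(17, 4) = 2380; 2380 < 3125? YES
  n = 18: C(18, 4) = 3060; 3060 < 3125? YES
  n = 19: C(19, 4) = 3876; 3876 < 3125? NO
The largest n with C(n, 4) < 3125 is n = 18 (where E[X] = 612/625 ≈ 0.97920). Hence R_5(4) > 18, i.e. R_5(4) ≥ 19.

Largest n = 18; hence R_5(4) > 18.


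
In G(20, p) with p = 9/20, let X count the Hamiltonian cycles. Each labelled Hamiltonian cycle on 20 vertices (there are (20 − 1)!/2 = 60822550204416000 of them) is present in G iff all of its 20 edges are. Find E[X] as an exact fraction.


K_20 has (20 − 1)!/2 = 60822550204416000 labelled Hamiltonian cycles.
For each such Hamiltonian cycle H, let X_H = 1 if all 20 edges of H are present in G. Then P[X_H = 1] = p^{20} = (9/20)^{20} = 12157665459056928801/104857600000000000000000000.
Summing the indicators: E[X] = Σ_H E[X_H] = 60822550204416000 · p^{20} = 60822550204416000 · 12157665459056928801/104857600000000000000000000 = 180532279724605553545860280221/25600000000000000000.
Numerically: E[X] ≈ 7.052e+09.

E[X] = 60822550204416000 · (9/20)^{20} = 180532279724605553545860280221/25600000000000000000 ≈ 7.052e+09.


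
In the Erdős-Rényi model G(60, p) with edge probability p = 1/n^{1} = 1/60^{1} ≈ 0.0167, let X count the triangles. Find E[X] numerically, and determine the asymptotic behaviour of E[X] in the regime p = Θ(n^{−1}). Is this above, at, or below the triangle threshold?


Number of potential triangles: C(60, 3) = 34220.
Each occurs with probability p³ ≈ (0.0167)³ ≈ 4.62963e-06.
By linearity: E[X] = C(60, 3)·p³ ≈ 34220 · 4.62963e-06 ≈ 0.158.
Here α = 1, so p = 1/n is exactly at the triangle threshold p ~ 1/n. Asymptotically E[X] → c³/6 = 1³/6 = 1/6 ≈ 0.167, a bounded constant. In this regime the triangle count is asymptotically Poisson(c³/6).

E[X] ≈ 0.158; in regime p = Θ(1/n^{1}) E[X] stays bounded (at the triangle threshold p ~ 1/n).


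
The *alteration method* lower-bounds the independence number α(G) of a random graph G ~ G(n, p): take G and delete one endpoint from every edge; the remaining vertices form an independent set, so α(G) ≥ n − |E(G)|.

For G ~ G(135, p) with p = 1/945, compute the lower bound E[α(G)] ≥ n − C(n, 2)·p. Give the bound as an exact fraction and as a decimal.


E[|E(G)|] = C(135, 2)·p = 9045 · (1/945) = 67/7.
E[α(G)] ≥ n − E[|E(G)|] = 135 − 67/7 = 878/7.
Numerically: ≈ 125.429.
(This is only a lower bound; the true E[α(G)] may be larger.)

E[α(G)] ≥ 878/7 ≈ 125.429.


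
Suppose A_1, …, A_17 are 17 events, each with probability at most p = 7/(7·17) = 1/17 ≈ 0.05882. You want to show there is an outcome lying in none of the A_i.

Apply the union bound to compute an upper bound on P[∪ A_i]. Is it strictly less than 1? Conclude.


Union bound: P[∪_{i=1}^{17} A_i] ≤ Σ_i P[A_i] ≤ 17·p = 17·(1/17) = 1.
Numerically: 1 ≈ 1.00000.
Is 1 < 1? NO.
Since the bound 1 is ≥ 1, the union bound is uninformative here; it does NOT by itself certify existence.

17·p = 1 ≈ 1.00000; existence NOT certified by the union bound.


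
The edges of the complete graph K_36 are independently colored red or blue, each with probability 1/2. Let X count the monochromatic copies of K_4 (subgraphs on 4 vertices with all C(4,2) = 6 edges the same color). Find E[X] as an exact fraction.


Let X = Σ_S X_S over the C(36, 4) = 58905 subsets S of size 4, where X_S = 1 if the K_4 on S is monochromatic.
For a fixed S, the K_4 on S has C(4, 2) = 6 edges. P[all 6 edges red] = (1/2)^6, and likewise for blue, so P[monochromatic] = 2·(1/2)^6 = 2^{1 − 6} = 1/32.
By linearity: E[X] = C(36, 4) · 2^{1 − 6} = 58905 · 1/32 = 58905/32.
Numerically: E[X] ≈ 1840.781250.

E[X] = C(36,4)·2^(1−C(4,2)) = 58905/32 ≈ 1840.781250.


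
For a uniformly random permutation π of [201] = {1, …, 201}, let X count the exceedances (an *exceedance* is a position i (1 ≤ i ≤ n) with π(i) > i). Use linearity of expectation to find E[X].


Write X = Σ_{i=1}^{201} X_i, where X_i = 1_{π(i) > i}.
For each fixed i, π(i) is uniform over {1, …, 201} (marginal of a uniform permutation), so P[π(i) > i] = (n − i)/n. Summing: Σ_{i=1}^{201} (n − i)/n = (0 + 1 + … + 200)/201 = 201(201 − 1)/(2·201) = (201 − 1)/2.
Hence E[X] = Σ_{i=1}^{201} (201 − i)/201 = 100 ≈ 100.0000.

E[X] = 100 = 100.0000.


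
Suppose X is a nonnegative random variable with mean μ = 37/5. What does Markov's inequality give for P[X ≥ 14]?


μ = E[X] = 37/5, a = 14.
Markov: P[X ≥ 14] ≤ μ/a = (37/5)/14 = 37/70.
Numerically: ≈ 0.529.
(Since a = 14 > μ = 7.400, the bound 37/70 is < 1 and informative.)

P[X ≥ 14] ≤ 37/70 ≈ 0.529.


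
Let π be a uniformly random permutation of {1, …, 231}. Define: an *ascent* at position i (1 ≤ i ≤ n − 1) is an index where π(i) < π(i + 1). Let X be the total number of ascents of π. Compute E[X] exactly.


Write X = Σ X_I over i = 1, …, 230, with X_I the indicator of one ascent.
There are 230 indicators.
For each fixed i, the pair (π(i), π(i+1)) is a uniformly random ordered pair of distinct values from {1, …, 231}; by symmetry P[π(i) < π(i+1)] = 1/2.
By linearity: E[X] = 230 · (1/2) = (231 − 1) · (1/2) = 115 ≈ 115.00000.

E[X] = 115 = 115.00000.


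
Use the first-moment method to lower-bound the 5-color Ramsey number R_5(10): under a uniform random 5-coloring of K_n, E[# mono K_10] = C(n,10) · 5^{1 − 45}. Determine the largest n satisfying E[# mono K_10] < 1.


We need C(n, 10) · 5^{1 − 45} < 1, i.e. C(n, 10) < 5^{45 − 1} = 5684341886080801486968994140625.
Check values of n near the boundary:
  n = 5391: C(5391, 10) = 5666344714787188828795213697883; 5666344714787188828795213697883 < 5684341886080801486968994140625? YES
  n = 5392: C(5392, 10) = 5676873040158402483252283957448; 5676873040158402483252283957448 < 5684341886080801486968994140625? YES
  n = 5393: C(5393, 10) = 5687418968154238267170642278008; 5687418968154238267170642278008 < 5684341886080801486968994140625? NO
  n = 5394: C(5394, 10) = 5697982524930156243149785372878; 5697982524930156243149785372878 < 5684341886080801486968994140625? NO
The largest n with C(n, 10) < 5684341886080801486968994140625 is n = 5392 (where E[X] = 5676873040158402483252283957448/5684341886080801486968994140625 ≈ 0.9986861). Hence R_5(10) > 5392, i.e. R_5(10) ≥ 5393.

Largest n = 5392; hence R_5(10) > 5392.


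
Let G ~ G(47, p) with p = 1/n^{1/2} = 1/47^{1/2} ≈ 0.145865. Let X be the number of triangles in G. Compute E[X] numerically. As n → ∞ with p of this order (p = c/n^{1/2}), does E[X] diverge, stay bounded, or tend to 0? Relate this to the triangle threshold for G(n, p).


Number of potential triangles: C(47, 3) = 16215.
Each occurs with probability p³ ≈ (0.145865)³ ≈ 3.10351046e-03.
By linearity: E[X] = C(47, 3)·p³ ≈ 16215 · 3.10351046e-03 ≈ 50.323422.
Since α = 1/2 < 1, p = c/n^{1/2} ≫ 1/n is above the triangle threshold p ~ 1/n. Asymptotically E[X] ~ (c³/6)·n^{3(1−α)} = (1³/6)·n^{1.5} → ∞; triangles are abundant w.h.p.

E[X] ≈ 50.323422; in regime p = Θ(1/n^{1/2}) E[X] diverges (above the triangle threshold p ~ 1/n).


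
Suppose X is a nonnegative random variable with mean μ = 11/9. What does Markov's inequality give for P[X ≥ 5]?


μ = E[X] = 11/9, a = 5.
Markov: P[X ≥ 5] ≤ μ/a = (11/9)/5 = 11/45.
Numerically: ≈ 0.24444.
(Since a = 5 > μ = 1.22222, the bound 11/45 is < 1 and informative.)

P[X ≥ 5] ≤ 11/45 ≈ 0.24444.


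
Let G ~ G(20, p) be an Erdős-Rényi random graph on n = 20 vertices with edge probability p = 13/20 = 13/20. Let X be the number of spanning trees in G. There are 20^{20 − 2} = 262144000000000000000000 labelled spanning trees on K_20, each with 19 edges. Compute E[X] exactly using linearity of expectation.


K_20 has 20^{20 − 2} = 262144000000000000000000 labelled spanning trees.
For each such spanning tree H, let X_H = 1 if all 19 edges of H are present in G. Then P[X_H = 1] = p^{19} = (13/20)^{19} = 1461920290375446110677/5242880000000000000000000.
By linearity: E[X] = Σ_H E[X_H] = 262144000000000000000000 · p^{19} = 262144000000000000000000 · 1461920290375446110677/5242880000000000000000000 = 1461920290375446110677/20.
Numerically: E[X] ≈ 7.3096e+19.

E[X] = 262144000000000000000000 · (13/20)^{19} = 1461920290375446110677/20 ≈ 7.3096e+19.


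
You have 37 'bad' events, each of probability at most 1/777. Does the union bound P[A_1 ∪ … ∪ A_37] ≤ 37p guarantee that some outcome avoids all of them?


Union bound: P[∪_{i=1}^{37} A_i] ≤ Σ_i P[A_i] ≤ 37·p = 37·(1/777) = 1/21.
Numerically: 1/21 ≈ 0.04762.
Is 1/21 < 1? YES.
Since P[∪ A_i] ≤ 1/21 < 1, the complement has P[∩ A_i^c] ≥ 1 − 1/21 = 20/21 > 0, so some outcome avoids every A_i.

37·p = 1/21 ≈ 0.04762; existence CERTIFIED by the union bound.


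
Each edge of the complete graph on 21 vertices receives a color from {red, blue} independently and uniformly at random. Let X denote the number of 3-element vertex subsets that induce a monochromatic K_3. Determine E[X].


Let X = Σ_S X_S over the C(21, 3) = 1330 subsets S of size 3, where X_S = 1 if the K_3 on S is monochromatic.
For a fixed S, the K_3 on S has C(3, 2) = 3 edges. P[all 3 edges red] = (1/2)^3, and likewise for blue, so P[monochromatic] = 2·(1/2)^3 = 2^{1 − 3} = 1/4.
By linearity of expectation: E[X] = C(21, 3) · 2^{1 − 3} = 1330 · 1/4 = 665/2.
Numerically: E[X] ≈ 332.5000.

E[X] = C(21,3)·2^(1−C(3,2)) = 665/2 ≈ 332.5000.


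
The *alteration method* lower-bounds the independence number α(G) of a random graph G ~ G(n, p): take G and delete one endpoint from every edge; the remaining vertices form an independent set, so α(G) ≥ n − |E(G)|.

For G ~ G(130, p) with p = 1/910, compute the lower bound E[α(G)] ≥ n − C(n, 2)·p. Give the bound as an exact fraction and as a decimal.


E[|E(G)|] = C(130, 2)·p = 8385 · (1/910) = 129/14.
E[α(G)] ≥ n − E[|E(G)|] = 130 − 129/14 = 1691/14.
Numerically: ≈ 120.785714.
(This is only a lower bound; the true E[α(G)] may be larger.)

E[α(G)] ≥ 1691/14 ≈ 120.785714.


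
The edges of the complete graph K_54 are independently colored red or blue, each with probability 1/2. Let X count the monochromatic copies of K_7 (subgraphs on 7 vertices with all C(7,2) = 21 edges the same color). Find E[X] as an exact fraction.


Let X = Σ_S X_S over the C(54, 7) = 177100560 subsets S of size 7, where X_S = 1 if the K_7 on S is monochromatic.
For a fixed S, the K_7 on S has C(7, 2) = 21 edges. P[all 21 edges red] = (1/2)^21, and likewise for blue, so P[monochromatic] = 2·(1/2)^21 = 2^{1 − 21} = 1/1048576.
By linearity of expectation: E[X] = C(54, 7) · 2^{1 − 21} = 177100560 · 1/1048576 = 11068785/65536.
Numerically: E[X] ≈ 168.896.

E[X] = C(54,7)·2^(1−C(7,2)) = 11068785/65536 ≈ 168.896.


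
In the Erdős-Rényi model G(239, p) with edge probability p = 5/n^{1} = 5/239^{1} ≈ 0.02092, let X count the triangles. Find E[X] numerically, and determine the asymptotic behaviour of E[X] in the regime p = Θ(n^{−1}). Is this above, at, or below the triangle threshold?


Number of potential triangles: C(239, 3) = 2246839.
Each occurs with probability p³ ≈ (0.02092)³ ≈ 9.156222e-06.
By linearity: E[X] = C(239, 3)·p³ ≈ 2246839 · 9.156222e-06 ≈ 20.5726.
Here α = 1, so p = 5/n is exactly at the triangle threshold p ~ 1/n. Asymptotically E[X] → c³/6 = 5³/6 = 125/6 ≈ 20.8333, a bounded constant. In this regime the triangle count is asymptotically Poisson(c³/6).

E[X] ≈ 20.5726; in regime p = Θ(1/n^{1}) E[X] stays bounded (at the triangle threshold p ~ 1/n).


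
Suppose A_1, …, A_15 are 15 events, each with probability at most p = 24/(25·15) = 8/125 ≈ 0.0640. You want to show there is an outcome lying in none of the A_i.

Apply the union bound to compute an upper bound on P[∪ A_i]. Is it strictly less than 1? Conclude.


Union bound: P[∪_{i=1}^{15} A_i] ≤ Σ_i P[A_i] ≤ 15·p = 15·(8/125) = 24/25.
Numerically: 24/25 ≈ 0.9600.
Is 24/25 < 1? YES.
Since P[∪ A_i] ≤ 24/25 < 1, the complement has P[∩ A_i^c] ≥ 1 − 24/25 = 1/25 > 0, so some outcome avoids every A_i.

15·p = 24/25 ≈ 0.9600; existence CERTIFIED by the union bound.


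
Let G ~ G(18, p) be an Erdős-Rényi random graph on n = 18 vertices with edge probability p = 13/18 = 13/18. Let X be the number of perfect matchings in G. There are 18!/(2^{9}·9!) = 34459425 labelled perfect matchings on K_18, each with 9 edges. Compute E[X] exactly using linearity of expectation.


K_18 has 18!/(2^{9}·9!) = 34459425 labelled perfect matchings.
For each such perfect matching H, let X_H = 1 if all 9 edges of H are present in G. Then P[X_H = 1] = p^{9} = (13/18)^{9} = 10604499373/198359290368.
By linearity: E[X] = Σ_H E[X_H] = 34459425 · p^{9} = 34459425 · 10604499373/198359290368 = 4511419145758525/2448880128.
Numerically: E[X] ≈ 1.84e+06.

E[X] = 34459425 · (13/18)^{9} = 4511419145758525/2448880128 ≈ 1.84e+06.


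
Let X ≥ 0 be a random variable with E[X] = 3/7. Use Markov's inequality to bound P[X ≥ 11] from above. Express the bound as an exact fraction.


μ = E[X] = 3/7, a = 11.
Markov: P[X ≥ 11] ≤ μ/a = (3/7)/11 = 3/77.
Numerically: ≈ 0.03896.
(Since a = 11 > μ = 0.42857, the bound 3/77 is < 1 and informative.)

P[X ≥ 11] ≤ 3/77 ≈ 0.03896.


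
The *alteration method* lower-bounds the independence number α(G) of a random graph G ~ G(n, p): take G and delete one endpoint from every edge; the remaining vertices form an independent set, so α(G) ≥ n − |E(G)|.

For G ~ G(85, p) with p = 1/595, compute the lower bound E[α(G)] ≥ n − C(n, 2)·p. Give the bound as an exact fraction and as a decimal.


E[|E(G)|] = C(85, 2)·p = 3570 · (1/595) = 6.
E[α(G)] ≥ n − E[|E(G)|] = 85 − 6 = 79.
Numerically: ≈ 79.0000.
(This is only a lower bound; the true E[α(G)] may be larger.)

E[α(G)] ≥ 79 ≈ 79.0000.


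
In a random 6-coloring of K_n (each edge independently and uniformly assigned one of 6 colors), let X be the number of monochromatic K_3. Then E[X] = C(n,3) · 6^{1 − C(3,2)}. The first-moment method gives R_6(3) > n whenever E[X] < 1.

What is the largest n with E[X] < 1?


We need C(n, 3) · 6^{1 − 3} < 1, i.e. C(n, 3) < 6^{3 − 1} = 36.
Check values of n near the boundary:
  n = 3: C(3, 3) = 1; 1 < 36? YES
  n = 4: C(4, 3) = 4; 4 < 36? YES
  n = 5: C(5, 3) = 10; 10 < 36? YES
  n = 6: C(6, 3) = 20; 20 < 36? YES
  n = 7: C(7, 3) = 35; 35 < 36? YES
  n = 8: C(8, 3) = 56; 56 < 36? NO
  n = 9: C(9, 3) = 84; 84 < 36? NO
  n = 10: C(10, 3) = 120; 120 < 36? NO
The largest n with C(n, 3) < 36 is n = 7 (where E[X] = 35/36 ≈ 0.972222). Hence R_6(3) > 7, i.e. R_6(3) ≥ 8.

Largest n = 7; hence R_6(3) > 7.


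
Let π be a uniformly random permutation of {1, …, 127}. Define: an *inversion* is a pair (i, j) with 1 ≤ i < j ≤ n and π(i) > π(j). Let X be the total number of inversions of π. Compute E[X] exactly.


Write X = Σ X_I over the C(127, 2) = 8001 pairs i < j, with X_I the indicator of one inversion.
There are 8001 indicators.
For each fixed pair i < j, the values π(i) and π(j) are two distinct elements of {1, …, 127} in uniformly random order; by symmetry P[π(i) > π(j)] = 1/2.
By linearity: E[X] = 8001 · (1/2) = C(127, 2) · (1/2) = 8001/2 = 8001/2 ≈ 4000.50000.

E[X] = 8001/2 = 4000.50000.


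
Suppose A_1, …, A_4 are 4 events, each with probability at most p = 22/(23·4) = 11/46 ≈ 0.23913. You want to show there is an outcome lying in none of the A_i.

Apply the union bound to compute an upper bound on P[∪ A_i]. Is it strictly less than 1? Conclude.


Union bound: P[∪_{i=1}^{4} A_i] ≤ Σ_i P[A_i] ≤ 4·p = 4·(11/46) = 22/23.
Numerically: 22/23 ≈ 0.95652.
Is 22/23 < 1? YES.
Since P[∪ A_i] ≤ 22/23 < 1, the complement has P[∩ A_i^c] ≥ 1 − 22/23 = 1/23 > 0, so some outcome avoids every A_i.

4·p = 22/23 ≈ 0.95652; existence CERTIFIED by the union bound.


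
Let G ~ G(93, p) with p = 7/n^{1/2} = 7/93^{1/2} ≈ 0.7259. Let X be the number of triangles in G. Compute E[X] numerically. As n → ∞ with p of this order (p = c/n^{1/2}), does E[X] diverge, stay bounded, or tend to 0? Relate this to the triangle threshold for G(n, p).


Number of potential triangles: C(93, 3) = 129766.
Each occurs with probability p³ ≈ (0.7259)³ ≈ 3.824456e-01.
By linearity: E[X] = C(93, 3)·p³ ≈ 129766 · 3.824456e-01 ≈ 49628.4390.
Since α = 1/2 < 1, p = c/n^{1/2} ≫ 1/n is above the triangle threshold p ~ 1/n. Asymptotically E[X] ~ (c³/6)·n^{3(1−α)} = (7³/6)·n^{1.5} → ∞; triangles are abundant w.h.p.

E[X] ≈ 49628.4390; in regime p = Θ(1/n^{1/2}) E[X] diverges (above the triangle threshold p ~ 1/n).


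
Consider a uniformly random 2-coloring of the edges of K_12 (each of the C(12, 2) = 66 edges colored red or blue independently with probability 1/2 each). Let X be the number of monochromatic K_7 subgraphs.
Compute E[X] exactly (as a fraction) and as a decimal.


Let X = Σ_S X_S over the C(12, 7) = 792 subsets S of size 7, where X_S = 1 if the K_7 on S is monochromatic.
For a fixed S, the K_7 on S has C(7, 2) = 21 edges. P[all 21 edges red] = (1/2)^21, and likewise for blue, so P[monochromatic] = 2·(1/2)^21 = 2^{1 − 21} = 1/1048576.
By linearity of expectation: E[X] = C(12, 7) · 2^{1 − 21} = 792 · 1/1048576 = 99/131072.
Numerically: E[X] ≈ 0.0008.

E[X] = C(12,7)·2^(1−C(7,2)) = 99/131072 ≈ 0.0008.


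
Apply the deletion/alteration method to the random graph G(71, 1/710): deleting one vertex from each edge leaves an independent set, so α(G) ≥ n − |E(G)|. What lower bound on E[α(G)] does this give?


E[|E(G)|] = C(71, 2)·p = 2485 · (1/710) = 7/2.
E[α(G)] ≥ n − E[|E(G)|] = 71 − 7/2 = 135/2.
Numerically: ≈ 67.500.
(This is only a lower bound; the true E[α(G)] may be larger.)

E[α(G)] ≥ 135/2 ≈ 67.500.


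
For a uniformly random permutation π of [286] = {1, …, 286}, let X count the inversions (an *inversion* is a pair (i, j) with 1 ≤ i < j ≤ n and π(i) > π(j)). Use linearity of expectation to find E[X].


Write X = Σ X_I over the C(286, 2) = 40755 pairs i < j, with X_I the indicator of one inversion.
There are 40755 indicators.
For each fixed pair i < j, the values π(i) and π(j) are two distinct elements of {1, …, 286} in uniformly random order; by symmetry P[π(i) > π(j)] = 1/2.
By linearity: E[X] = 40755 · (1/2) = C(286, 2) · (1/2) = 40755/2 = 40755/2 ≈ 20377.500000.

E[X] = 40755/2 = 20377.500000.


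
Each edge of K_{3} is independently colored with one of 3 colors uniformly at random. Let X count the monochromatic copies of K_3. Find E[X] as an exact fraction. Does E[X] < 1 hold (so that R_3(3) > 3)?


E[X] = C(3, 3) · 3^{1 − 3} = 1 · 3^{−2} = 1/9.
As a reduced fraction: E[X] = 1/9 ≈ 0.1111.
Is E[X] < 1? YES.
Since E[X] < 1, there exists a 3-coloring of K_{3} with no monochromatic K_3; hence R_3(3) > 3.

E[X] = 1/9 ≈ 0.1111; E[X] < 1, so R_3(3) > 3.


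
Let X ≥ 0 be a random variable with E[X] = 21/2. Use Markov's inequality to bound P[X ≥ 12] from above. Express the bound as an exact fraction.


μ = E[X] = 21/2, a = 12.
Markov: P[X ≥ 12] ≤ μ/a = (21/2)/12 = 7/8.
Numerically: ≈ 0.8750.
(Since a = 12 > μ = 10.5000, the bound 7/8 is < 1 and informative.)

P[X ≥ 12] ≤ 7/8 ≈ 0.8750.


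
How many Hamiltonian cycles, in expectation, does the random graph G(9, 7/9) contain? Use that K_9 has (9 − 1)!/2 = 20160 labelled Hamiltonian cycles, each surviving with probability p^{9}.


K_9 has (9 − 1)!/2 = 20160 labelled Hamiltonian cycles.
For each such Hamiltonian cycle H, let X_H = 1 if all 9 edges of H are present in G. Then P[X_H = 1] = p^{9} = (7/9)^{9} = 40353607/387420489.
By linearity of expectation: E[X] = Σ_H E[X_H] = 20160 · p^{9} = 20160 · 40353607/387420489 = 90392079680/43046721.
Numerically: E[X] ≈ 2100.

E[X] = 20160 · (7/9)^{9} = 90392079680/43046721 ≈ 2100.


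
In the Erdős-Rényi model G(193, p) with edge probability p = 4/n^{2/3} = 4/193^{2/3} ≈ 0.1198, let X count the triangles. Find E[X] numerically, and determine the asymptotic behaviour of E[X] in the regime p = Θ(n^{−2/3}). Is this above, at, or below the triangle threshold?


Number of potential triangles: C(193, 3) = 1179616.
Each occurs with probability p³ ≈ (0.1198)³ ≈ 1.718167e-03.
By linearity: E[X] = C(193, 3)·p³ ≈ 1179616 · 1.718167e-03 ≈ 2026.7772.
Since α = 2/3 < 1, p = c/n^{2/3} ≫ 1/n is above the triangle threshold p ~ 1/n. Asymptotically E[X] ~ (c³/6)·n^{3(1−α)} = (4³/6)·n^{1} → ∞; triangles are abundant w.h.p.

E[X] ≈ 2026.7772; in regime p = Θ(1/n^{2/3}) E[X] diverges (above the triangle threshold p ~ 1/n).


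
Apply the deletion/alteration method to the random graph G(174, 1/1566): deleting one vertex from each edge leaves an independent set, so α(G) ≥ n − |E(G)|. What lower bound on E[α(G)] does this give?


E[|E(G)|] = C(174, 2)·p = 15051 · (1/1566) = 173/18.
E[α(G)] ≥ n − E[|E(G)|] = 174 − 173/18 = 2959/18.
Numerically: ≈ 164.389.
(This is only a lower bound; the true E[α(G)] may be larger.)

E[α(G)] ≥ 2959/18 ≈ 164.389.


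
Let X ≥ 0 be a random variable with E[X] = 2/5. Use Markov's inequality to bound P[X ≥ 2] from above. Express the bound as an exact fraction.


μ = E[X] = 2/5, a = 2.
Markov: P[X ≥ 2] ≤ μ/a = (2/5)/2 = 1/5.
Numerically: ≈ 0.200000.
(Since a = 2 > μ = 0.400000, the bound 1/5 is < 1 and informative.)

P[X ≥ 2] ≤ 1/5 ≈ 0.200000.


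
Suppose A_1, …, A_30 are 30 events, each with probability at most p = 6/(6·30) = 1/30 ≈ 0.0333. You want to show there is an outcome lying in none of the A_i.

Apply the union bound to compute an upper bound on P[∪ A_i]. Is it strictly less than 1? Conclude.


Union bound: P[∪_{i=1}^{30} A_i] ≤ Σ_i P[A_i] ≤ 30·p = 30·(1/30) = 1.
Numerically: 1 ≈ 1.0000.
Is 1 < 1? NO.
Since the bound 1 is ≥ 1, the union bound is uninformative here; it does NOT by itself certify existence.

30·p = 1 ≈ 1.0000; existence NOT certified by the union bound.


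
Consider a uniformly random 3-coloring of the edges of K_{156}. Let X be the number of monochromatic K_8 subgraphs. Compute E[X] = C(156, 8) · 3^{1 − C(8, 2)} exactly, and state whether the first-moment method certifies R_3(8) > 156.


E[X] = C(156, 8) · 3^{1 − 28} = 7248464019225 · 3^{−27} = 7248464019225/7625597484987.
As a reduced fraction: E[X] = 805384891025/847288609443 ≈ 0.9505.
Is E[X] < 1? YES.
Since E[X] < 1, there exists a 3-coloring of K_{156} with no monochromatic K_8; hence R_3(8) > 156.

E[X] = 805384891025/847288609443 ≈ 0.9505; E[X] < 1, so R_3(8) > 156.


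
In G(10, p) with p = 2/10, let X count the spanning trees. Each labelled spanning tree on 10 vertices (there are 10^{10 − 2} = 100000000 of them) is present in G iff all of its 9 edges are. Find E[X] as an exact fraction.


K_10 has 10^{10 − 2} = 100000000 labelled spanning trees.
For each such spanning tree H, let X_H = 1 if all 9 edges of H are present in G. Then P[X_H = 1] = p^{9} = (1/5)^{9} = 1/1953125.
By linearity: E[X] = Σ_H E[X_H] = 100000000 · p^{9} = 100000000 · 1/1953125 = 256/5.
Numerically: E[X] ≈ 51.2.

E[X] = 100000000 · (1/5)^{9} = 256/5 ≈ 51.2.


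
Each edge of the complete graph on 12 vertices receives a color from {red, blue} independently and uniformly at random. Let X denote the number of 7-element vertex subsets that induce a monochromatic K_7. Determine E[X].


Let X = Σ_S X_S over the C(12, 7) = 792 subsets S of size 7, where X_S = 1 if the K_7 on S is monochromatic.
For a fixed S, the K_7 on S has C(7, 2) = 21 edges. P[all 21 edges red] = (1/2)^21, and likewise for blue, so P[monochromatic] = 2·(1/2)^21 = 2^{1 − 21} = 1/1048576.
By linearity: E[X] = C(12, 7) · 2^{1 − 21} = 792 · 1/1048576 = 99/131072.
Numerically: E[X] ≈ 0.001.

E[X] = C(12,7)·2^(1−C(7,2)) = 99/131072 ≈ 0.001.


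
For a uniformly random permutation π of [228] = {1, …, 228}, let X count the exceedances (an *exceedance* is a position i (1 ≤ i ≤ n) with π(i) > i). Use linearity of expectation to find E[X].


Write X = Σ_{i=1}^{228} X_i, where X_i = 1_{π(i) > i}.
For each fixed i, π(i) is uniform over {1, …, 228} (marginal of a uniform permutation), so P[π(i) > i] = (n − i)/n. Summing: Σ_{i=1}^{228} (n − i)/n = (0 + 1 + … + 227)/228 = 228(228 − 1)/(2·228) = (228 − 1)/2.
Hence E[X] = Σ_{i=1}^{228} (228 − i)/228 = 227/2 ≈ 113.500.

E[X] = 227/2 = 113.500.


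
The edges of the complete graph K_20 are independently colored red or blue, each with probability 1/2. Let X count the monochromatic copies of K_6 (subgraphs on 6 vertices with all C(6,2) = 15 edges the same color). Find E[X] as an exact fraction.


Let X = Σ_S X_S over the C(20, 6) = 38760 subsets S of size 6, where X_S = 1 if the K_6 on S is monochromatic.
For a fixed S, the K_6 on S has C(6, 2) = 15 edges. P[all 15 edges red] = (1/2)^15, and likewise for blue, so P[monochromatic] = 2·(1/2)^15 = 2^{1 − 15} = 1/16384.
By linearity: E[X] = C(20, 6) · 2^{1 − 15} = 38760 · 1/16384 = 4845/2048.
Numerically: E[X] ≈ 2.365723.

E[X] = C(20,6)·2^(1−C(6,2)) = 4845/2048 ≈ 2.365723.


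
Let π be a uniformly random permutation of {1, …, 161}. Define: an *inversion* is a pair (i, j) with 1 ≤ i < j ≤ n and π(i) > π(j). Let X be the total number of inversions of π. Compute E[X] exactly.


Write X = Σ X_I over the C(161, 2) = 12880 pairs i < j, with X_I the indicator of one inversion.
There are 12880 indicators.
For each fixed pair i < j, the values π(i) and π(j) are two distinct elements of {1, …, 161} in uniformly random order; by symmetry P[π(i) > π(j)] = 1/2.
By linearity: E[X] = 12880 · (1/2) = C(161, 2) · (1/2) = 12880/2 = 6440 ≈ 6440.0000.

E[X] = 6440 = 6440.0000.


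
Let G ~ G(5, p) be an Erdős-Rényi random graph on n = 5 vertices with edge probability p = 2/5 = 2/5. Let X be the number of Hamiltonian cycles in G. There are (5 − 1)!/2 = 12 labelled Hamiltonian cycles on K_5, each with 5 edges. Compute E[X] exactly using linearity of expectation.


K_5 has (5 − 1)!/2 = 12 labelled Hamiltonian cycles.
For each such Hamiltonian cycle H, let X_H = 1 if all 5 edges of H are present in G. Then P[X_H = 1] = p^{5} = (2/5)^{5} = 32/3125.
By linearity: E[X] = Σ_H E[X_H] = 12 · p^{5} = 12 · 32/3125 = 384/3125.
Numerically: E[X] ≈ 0.12288.

E[X] = 12 · (2/5)^{5} = 384/3125 ≈ 0.12288.


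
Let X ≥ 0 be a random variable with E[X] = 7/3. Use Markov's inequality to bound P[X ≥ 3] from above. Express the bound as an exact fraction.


μ = E[X] = 7/3, a = 3.
Markov: P[X ≥ 3] ≤ μ/a = (7/3)/3 = 7/9.
Numerically: ≈ 0.777778.
(Since a = 3 > μ = 2.333333, the bound 7/9 is < 1 and informative.)

P[X ≥ 3] ≤ 7/9 ≈ 0.777778.


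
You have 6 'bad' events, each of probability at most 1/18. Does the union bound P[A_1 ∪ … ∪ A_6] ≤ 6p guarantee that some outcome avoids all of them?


Union bound: P[∪_{i=1}^{6} A_i] ≤ Σ_i P[A_i] ≤ 6·p = 6·(1/18) = 1/3.
Numerically: 1/3 ≈ 0.333333.
Is 1/3 < 1? YES.
Since P[∪ A_i] ≤ 1/3 < 1, the complement has P[∩ A_i^c] ≥ 1 − 1/3 = 2/3 > 0, so some outcome avoids every A_i.

6·p = 1/3 ≈ 0.333333; existence CERTIFIED by the union bound.


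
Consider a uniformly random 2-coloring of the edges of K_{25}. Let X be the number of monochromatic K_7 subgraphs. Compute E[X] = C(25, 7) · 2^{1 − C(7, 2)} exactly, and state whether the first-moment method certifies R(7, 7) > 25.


E[X] = C(25, 7) · 2^{1 − 21} = 480700 · 2^{−20} = 480700/1048576.
As a reduced fraction: E[X] = 120175/262144 ≈ 0.45843.
Is E[X] < 1? YES.
Since E[X] < 1, there exists a 2-coloring of K_{25} with no monochromatic K_7; hence R(7, 7) > 25.

E[X] = 120175/262144 ≈ 0.45843; E[X] < 1, so R(7, 7) > 25.


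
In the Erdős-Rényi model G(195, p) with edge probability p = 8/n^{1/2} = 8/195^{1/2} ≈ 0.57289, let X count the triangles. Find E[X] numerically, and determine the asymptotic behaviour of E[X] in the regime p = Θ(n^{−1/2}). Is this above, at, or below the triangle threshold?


Number of potential triangles: C(195, 3) = 1216865.
Each occurs with probability p³ ≈ (0.57289)³ ≈ 1.8802606e-01.
By linearity: E[X] = C(195, 3)·p³ ≈ 1216865 · 1.8802606e-01 ≈ 228802.33057.
Since α = 1/2 < 1, p = c/n^{1/2} ≫ 1/n is above the triangle threshold p ~ 1/n. Asymptotically E[X] ~ (c³/6)·n^{3(1−α)} = (8³/6)·n^{1.5} → ∞; triangles are abundant w.h.p.

E[X] ≈ 228802.33057; in regime p = Θ(1/n^{1/2}) E[X] diverges (above the triangle threshold p ~ 1/n).
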